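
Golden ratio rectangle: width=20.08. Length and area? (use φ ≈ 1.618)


φ = (1 + √5) / 2 ≈ 1.618
Length = width × φ = 20.08 × 1.618 = 32.48944
≈ 32.49
Area = width × length = 20.08 × 32.48944 = 652.3879552 ≈ 652.39
= Length: 32.49, Area: 652.39

Length: 32.49, Area: 652.39


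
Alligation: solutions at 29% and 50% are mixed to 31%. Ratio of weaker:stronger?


Let x parts of 29% mix with y parts of 50%.
29x + 50y = 31(x + y)
29x + 50y = 31x + 31y
x(29 - 31) = y(31 - 50)
x/y = (50 - 31)/(31 - 29) = 19/2
Simplify: 19:2
= 19:2

19:2


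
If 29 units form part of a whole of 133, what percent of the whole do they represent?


Percentage = (part / whole) × 100
= (29 / 133) × 100
≈ 21.80%

21.80%


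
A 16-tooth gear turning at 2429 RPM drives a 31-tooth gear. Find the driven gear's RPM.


Gear ratio = 16:31 = 16:31
RPM_B = RPM_A × (teeth_A / teeth_B)
= 2429 × (16/31)
= 1253.7 RPM

1253.7 RPM


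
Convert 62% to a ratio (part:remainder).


62% means 62 parts out of 100; remainder = 38
Part : remainder = 62:38
GCD = 2
= 31:19

31:19


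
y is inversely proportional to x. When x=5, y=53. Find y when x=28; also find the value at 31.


Inverse proportion: x × y = constant
k = 5 × 53 = 265
At x=28: k/28 = 9.46
At x=31: k/31 = 8.55
= 9.46 and 8.55

9.46 and 8.55


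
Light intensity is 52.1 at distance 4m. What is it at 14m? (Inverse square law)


I₁d₁² = I₂d₂²
I₂ = I₁ × (d₁/d₂)²
= 52.1 × (4/14)²
= 52.1 × 16/196
= 833.6/196
≈ 4.2531

4.2531


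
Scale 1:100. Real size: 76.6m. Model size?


Model size = real / scale
= 76.6 / 100
= 0.7660 m

0.7660 m


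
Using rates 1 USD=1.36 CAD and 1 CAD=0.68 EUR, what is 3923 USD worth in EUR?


Step 1: 3923 USD × 1.36 = 5335.28 CAD
Step 2: 5335.28 CAD × 0.68 = 3627.99 EUR
Implied rate USD→EUR = 1.36 × 0.68 = 0.9248
= 3627.99 EUR

3627.99 EUR


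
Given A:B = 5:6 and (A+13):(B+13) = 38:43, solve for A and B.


Let A = 5k, B = 6k.
(5k + 13) / (6k + 13) = 38/43
Cross-multiply: 43(5k + 13) = 38(6k + 13)
215k + 559 = 228k + 494
215k - 228k = 494 - 559
-13k = -65
k = -65/-13 = 5
A = 5×5 = 25, B = 6×5 = 30
= A = 25, B = 30

A = 25, B = 30


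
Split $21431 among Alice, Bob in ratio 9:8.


Total parts = 9 + 8 = 17
Alice: 21431 × 9/17 = 11345.82
Bob: 21431 × 8/17 = 10085.18
= Alice: $11345.82, Bob: $10085.18

Alice: $11345.82, Bob: $10085.18


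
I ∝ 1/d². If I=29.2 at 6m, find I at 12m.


I₁d₁² = I₂d₂²
I₂ = I₁ × (d₁/d₂)²
= 29.2 × (6/12)²
= 29.2 × 36/144
= 1051.2/144
= 7.3000

7.3000


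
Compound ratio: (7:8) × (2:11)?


Compound ratio = (7×2) : (8×11)
= 14:88
GCD = 2
= 7:44

7:44


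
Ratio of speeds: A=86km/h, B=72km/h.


Ratio = 86:72
GCD = 2
Simplified = 43:36
Time ratio (same distance) = 36:43
Speed ratio = 43:36

43:36


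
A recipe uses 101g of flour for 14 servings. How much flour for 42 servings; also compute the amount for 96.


Direct proportion: y/x = constant
k = 101/14 ≈ 7.2143
y at x=42: k × 42 = 101 × 42 / 14 = 4242/14 = 303.00
y at x=96: k × 96 = 101 × 96 / 14 = 9696/14 ≈ 692.57
= 303.00 and 692.57

303.00 and 692.57


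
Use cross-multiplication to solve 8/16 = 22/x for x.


Cross multiply: 8 × x = 16 × 22
8x = 352
x = 352 / 8
= 44.00

44.00


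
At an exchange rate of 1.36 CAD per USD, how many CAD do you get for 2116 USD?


Amount × rate = 2116 × 1.36
= 2877.76 CAD

2877.76 CAD


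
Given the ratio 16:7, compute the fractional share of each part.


Total parts = 16 + 7 = 23
First part: 16/23 = 16/23
Second part: 7/23 = 7/23
= 16/23 and 7/23

16/23 and 7/23


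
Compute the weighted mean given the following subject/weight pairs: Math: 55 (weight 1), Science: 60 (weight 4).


Numerator = 55×1 + 60×4
= 55 + 240
= 295
Total weight = 5
Weighted avg = 295/5
= 59.00

59.00


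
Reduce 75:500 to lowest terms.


GCD(75, 500) = 25
75/25 : 500/25
= 3:20

3:20


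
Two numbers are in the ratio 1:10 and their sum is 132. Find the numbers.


Let A = 1k, B = 10k.
1k + 10k = 132
11k = 132 → k = 132/11 = 12
A = 1×12 = 12, B = 10×12 = 120
= A = 12, B = 120

A = 12, B = 120


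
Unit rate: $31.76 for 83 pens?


Unit rate = total / quantity
= 31.76 / 83
= $0.38 per unit

$0.38 per unit


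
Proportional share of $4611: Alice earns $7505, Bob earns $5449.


Total income = 7505 + 5449 = $12954
Alice: $4611 × 7505/12954 = $2671.42
Bob: $4611 × 5449/12954 = $1939.58
= Alice: $2671.42, Bob: $1939.58

Alice: $2671.42, Bob: $1939.58


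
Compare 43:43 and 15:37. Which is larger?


43/43 = 1.0000
15/37 = 0.4054
1.0000 > 0.4054, so 43:43 is greater
= 43:43

43:43


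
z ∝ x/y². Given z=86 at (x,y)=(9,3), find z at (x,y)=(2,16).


z = k·x/y²
Solve for k using the known point: k = z·y²/x = 86×9/9 = 774/9 = 86.0000
Now evaluate at x=2, y=16:
z = k × 2 / 256 = (774 × 2) / (9 × 256) = 1548/2304
≈ 0.6719

0.6719


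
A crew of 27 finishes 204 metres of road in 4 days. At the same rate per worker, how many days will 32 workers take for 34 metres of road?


Days ∝ work / workers, so d₂ = d₁ × (m₁/m₂) × (w₂/w₁)
Workers factor (inverse): 27/32 ≈ 0.8438
Work factor (direct): 34/204 ≈ 0.1667
d₂ = 4 × 27/32 × 34/204 = (4 × 27 × 34) / (32 × 204) = 3672/6528
≈ 0.56 days

0.56 days


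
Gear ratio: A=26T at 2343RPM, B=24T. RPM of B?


Gear ratio = 26:24 = 13:12
RPM_B = RPM_A × (teeth_A / teeth_B)
= 2343 × (26/24)
= 2538.3 RPM

2538.3 RPM


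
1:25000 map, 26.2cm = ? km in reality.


Real distance = map distance × scale
= 26.2cm × 25000
= 655000 cm = 6550.0 m
= 6.550 km

6.550 km


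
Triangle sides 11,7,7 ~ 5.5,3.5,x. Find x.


Scale factor = 5.5/11 = 0.5
Missing side = 7 × 0.5
= 3.5

3.5


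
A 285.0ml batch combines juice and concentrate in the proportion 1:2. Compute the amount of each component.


Total parts = 1 + 2 = 3
juice: 285.0 × 1/3 = 95.0ml
concentrate: 285.0 × 2/3 = 190.0ml
= 95.0ml and 190.0ml

95.0ml and 190.0ml


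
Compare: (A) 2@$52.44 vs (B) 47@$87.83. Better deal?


Deal A: $52.44/2 = $26.2200/unit
Deal B: $87.83/47 = $1.8687/unit
B is cheaper per unit
= Deal B

Deal B


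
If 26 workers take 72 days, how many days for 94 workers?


Inverse proportion: x × y = constant
k = 26 × 72 = 1872
y₂ = k / 94 = 1872 / 94
= 19.91

19.91


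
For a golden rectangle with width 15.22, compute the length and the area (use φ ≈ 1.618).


φ = (1 + √5) / 2 ≈ 1.618
Length = width × φ = 15.22 × 1.618 = 24.62596
≈ 24.63
Area = width × length = 15.22 × 24.62596 = 374.8071112 ≈ 374.81
= Length: 24.63, Area: 374.81

Length: 24.63, Area: 374.81


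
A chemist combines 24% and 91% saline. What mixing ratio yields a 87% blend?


Let x parts of 24% mix with y parts of 91%.
24x + 91y = 87(x + y)
24x + 91y = 87x + 87y
x(24 - 87) = y(87 - 91)
x/y = (91 - 87)/(87 - 24) = 4/63
Simplify: 4:63
= 4:63

4:63


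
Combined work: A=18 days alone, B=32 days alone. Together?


Rate of A = 1/18 per day
Rate of B = 1/32 per day
Combined rate = 1/18 + 1/32 = 50/576 ≈ 0.0868 per day
Days = 1 / combined rate = 576/50
= 11.52 days

11.52 days


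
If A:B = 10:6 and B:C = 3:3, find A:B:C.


Match B: multiply A:B by 3 → 30:18
Multiply B:C by 6 → 18:18
Combined: 30:18:18
GCD = 6
= 5:3:3

5:3:3


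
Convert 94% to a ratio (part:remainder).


94% means 94 parts out of 100; remainder = 6
Part : remainder = 94:6
GCD = 2
= 47:3

47:3


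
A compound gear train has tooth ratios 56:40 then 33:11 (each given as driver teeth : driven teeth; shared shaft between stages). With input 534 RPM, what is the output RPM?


Stage 1: RPM_B = RPM_A × t_A/t_B = 534 × 56/40 = 29904/40 = 747.60
B and C share a shaft → RPM_C = RPM_B
Stage 2: RPM_D = RPM_C × t_C/t_D = RPM_A × (t_A×t_C)/(t_B×t_D)
Overall ratio = (56×33)/(40×11) = 1848/440
RPM_D = 534 × 1848/440 = 986832/440
= 2242.80 RPM

2242.80 RPM


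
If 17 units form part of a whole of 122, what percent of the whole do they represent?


Percentage = (part / whole) × 100
= (17 / 122) × 100
≈ 13.93%

13.93%


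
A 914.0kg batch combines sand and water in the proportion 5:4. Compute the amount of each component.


Total parts = 5 + 4 = 9
sand: 914.0 × 5/9 = 507.8kg
water: 914.0 × 4/9 = 406.2kg
= 507.8kg and 406.2kg

507.8kg and 406.2kg


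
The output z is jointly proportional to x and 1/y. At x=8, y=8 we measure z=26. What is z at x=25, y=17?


z = k·x/y
Solve for k using the known point: k = z·y/x = 26×8/8 = 208/8 = 26.0000
Now evaluate at x=25, y=17:
z = k × 25 / 17 = (208 × 25) / (8 × 17) = 5200/136
≈ 38.2353

38.2353


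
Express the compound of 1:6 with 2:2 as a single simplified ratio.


Compound ratio = (1×2) : (6×2)
= 2:12
GCD = 2
= 1:6

1:6


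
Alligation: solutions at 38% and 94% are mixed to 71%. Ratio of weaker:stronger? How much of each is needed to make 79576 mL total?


Let x parts of 38% mix with y parts of 94%.
38x + 94y = 71(x + y)
38x + 94y = 71x + 71y
x(38 - 71) = y(71 - 94)
x/y = (94 - 71)/(71 - 38) = 23/33
Simplify: 23:33
Total parts = 56; one part = 79576/56 = 1421.00 mL
38% solution: 23×1421.00 = 32683.00 mL
94% solution: 33×1421.00 = 46893.00 mL
= ratio 23:33; 32683.00 mL and 46893.00 mL

ratio 23:33; 32683.00 mL and 46893.00 mL


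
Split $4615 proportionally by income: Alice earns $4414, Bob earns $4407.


Total income = 4414 + 4407 = $8821
Alice: $4615 × 4414/8821 = $2309.33
Bob: $4615 × 4407/8821 = $2305.67
= Alice: $2309.33, Bob: $2305.67

Alice: $2309.33, Bob: $2305.67


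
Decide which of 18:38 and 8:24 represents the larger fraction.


18/38 = 0.4737
8/24 = 0.3333
0.4737 > 0.3333, so 18:38 is greater
= 18:38

18:38


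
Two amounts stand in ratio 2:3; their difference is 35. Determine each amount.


Let A = 2k, B = 3k.
3k - 2k = 35
1k = 35 → k = 35/1 = 35
A = 2×35 = 70, B = 3×35 = 105
= A = 70, B = 105

A = 70, B = 105


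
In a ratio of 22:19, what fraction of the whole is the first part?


Total parts = 22 + 19 = 41
First part: 22/41 = 22/41
= 22/41

22/41


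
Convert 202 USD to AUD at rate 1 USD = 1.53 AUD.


Amount × rate = 202 × 1.53
= 309.06 AUD

309.06 AUD


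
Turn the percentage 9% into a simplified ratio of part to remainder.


9% means 9 parts out of 100; remainder = 91
Part : remainder = 9:91
GCD = 1
= 9:91

9:91


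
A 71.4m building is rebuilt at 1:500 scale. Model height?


Model size = real / scale
= 71.4 / 500
= 0.1428 m

0.1428 m


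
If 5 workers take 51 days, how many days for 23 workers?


Inverse proportion: x × y = constant
k = 5 × 51 = 255
y₂ = k / 23 = 255 / 23
= 11.09

11.09


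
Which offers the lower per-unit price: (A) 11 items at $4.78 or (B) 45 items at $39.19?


Deal A: $4.78/11 = $0.4345/unit
Deal B: $39.19/45 = $0.8709/unit
A is cheaper per unit
= Deal A

Deal A


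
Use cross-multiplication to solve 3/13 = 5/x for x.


Cross multiply: 3 × x = 13 × 5
3x = 65
x = 65 / 3
= 21.67

21.67


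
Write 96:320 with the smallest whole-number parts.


GCD(96, 320) = 32
96/32 : 320/32
= 3:10

3:10


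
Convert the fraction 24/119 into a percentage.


Percentage = (part / whole) × 100
= (24 / 119) × 100
≈ 20.17%

20.17%


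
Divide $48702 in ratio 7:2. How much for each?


Total parts = 7 + 2 = 9
Part 1: 48702 × 7/9 = 37879.33
Part 2: 48702 × 2/9 = 10822.67
= Part 1: $37879.33, Part 2: $10822.67

Part 1: $37879.33, Part 2: $10822.67


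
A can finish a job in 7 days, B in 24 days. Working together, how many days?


Rate of A = 1/7 per day
Rate of B = 1/24 per day
Combined rate = 1/7 + 1/24 = 31/168 ≈ 0.1845 per day
Days = 1 / combined rate = 168/31
≈ 5.42 days

5.42 days


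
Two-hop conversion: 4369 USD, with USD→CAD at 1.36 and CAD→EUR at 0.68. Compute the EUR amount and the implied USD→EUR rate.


Step 1: 4369 USD × 1.36 = 5941.84 CAD
Step 2: 5941.84 CAD × 0.68 = 4040.45 EUR
Implied rate USD→EUR = 1.36 × 0.68 = 0.9248
= 4040.45 EUR; implied rate 0.9248 EUR/USD

4040.45 EUR; implied rate 0.9248 EUR/USD


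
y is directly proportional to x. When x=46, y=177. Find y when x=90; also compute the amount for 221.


Direct proportion: y/x = constant
k = 177/46 ≈ 3.8478
y at x=90: k × 90 = 177 × 90 / 46 = 15930/46 ≈ 346.30
y at x=221: k × 221 = 177 × 221 / 46 = 39117/46 ≈ 850.37
= 346.30 and 850.37

346.30 and 850.37


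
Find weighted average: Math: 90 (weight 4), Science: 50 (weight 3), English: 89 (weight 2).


Numerator = 90×4 + 50×3 + 89×2
= 360 + 150 + 178
= 688
Total weight = 9
Weighted avg = 688/9
= 76.44

76.44


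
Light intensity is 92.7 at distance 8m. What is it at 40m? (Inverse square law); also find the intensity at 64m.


I₁d₁² = I₂d₂²
I at 40m = 92.7 × (8/40)² = 92.7 × 64/1600 = 5932.8/1600 = 3.7080
I at 64m = 92.7 × (8/64)² = 92.7 × 64/4096 = 5932.8/4096 ≈ 1.4484
= 3.7080 and 1.4484

3.7080 and 1.4484


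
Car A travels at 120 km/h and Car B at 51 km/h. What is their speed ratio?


Ratio = 120:51
GCD = 3
Simplified = 40:17
Time ratio (same distance) = 17:40
Speed ratio = 40:17

40:17


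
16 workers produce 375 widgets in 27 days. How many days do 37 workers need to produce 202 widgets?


Days ∝ work / workers, so d₂ = d₁ × (m₁/m₂) × (w₂/w₁)
Workers factor (inverse): 16/37 ≈ 0.4324
Work factor (direct): 202/375 ≈ 0.5387
d₂ = 27 × 16/37 × 202/375 = (27 × 16 × 202) / (37 × 375) = 87264/13875
≈ 6.29 days

6.29 days


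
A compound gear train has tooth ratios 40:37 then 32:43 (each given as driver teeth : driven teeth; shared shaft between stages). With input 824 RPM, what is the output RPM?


Stage 1: RPM_B = RPM_A × t_A/t_B = 824 × 40/37 = 32960/37 ≈ 890.81
B and C share a shaft → RPM_C = RPM_B
Stage 2: RPM_D = RPM_C × t_C/t_D = RPM_A × (t_A×t_C)/(t_B×t_D)
Overall ratio = (40×32)/(37×43) = 1280/1591
RPM_D = 824 × 1280/1591 = 1054720/1591
≈ 662.93 RPM

662.93 RPM


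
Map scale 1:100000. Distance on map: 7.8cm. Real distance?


Real distance = map distance × scale
= 7.8cm × 100000
= 780000 cm = 7800.0 m
= 7.800 km

7.800 km


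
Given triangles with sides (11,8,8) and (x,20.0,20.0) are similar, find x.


Scale factor = 20.0/8 = 2.5
Missing side = 11 × 2.5
= 27.5

27.5


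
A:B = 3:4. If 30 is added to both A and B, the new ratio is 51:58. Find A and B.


Let A = 3k, B = 4k.
(3k + 30) / (4k + 30) = 51/58
Cross-multiply: 58(3k + 30) = 51(4k + 30)
174k + 1740 = 204k + 1530
174k - 204k = 1530 - 1740
-30k = -210
k = -210/-30 = 7
A = 3×7 = 21, B = 4×7 = 28
= A = 21, B = 28

A = 21, B = 28


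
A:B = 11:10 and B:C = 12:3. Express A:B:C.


Match B: multiply A:B by 12 → 132:120
Multiply B:C by 10 → 120:30
Combined: 132:120:30
GCD = 6
= 22:20:5

22:20:5


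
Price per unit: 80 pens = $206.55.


Unit rate = total / quantity
= 206.55 / 80
= $2.58 per unit

$2.58 per unit


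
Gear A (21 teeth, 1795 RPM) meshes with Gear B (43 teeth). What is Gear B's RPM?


Gear ratio = 21:43 = 21:43
RPM_B = RPM_A × (teeth_A / teeth_B)
= 1795 × (21/43)
= 876.6 RPM

876.6 RPM


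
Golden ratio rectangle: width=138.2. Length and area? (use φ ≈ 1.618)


φ = (1 + √5) / 2 ≈ 1.618
Length = width × φ = 138.2 × 1.618 = 223.6076
≈ 223.61
Area = width × length = 138.2 × 223.6076 = 30902.57032 ≈ 30902.57
= Length: 223.61, Area: 30902.57

Length: 223.61, Area: 30902.57


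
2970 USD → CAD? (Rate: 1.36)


Amount × rate = 2970 × 1.36
= 4039.20 CAD

4039.20 CAD


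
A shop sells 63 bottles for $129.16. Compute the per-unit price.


Unit rate = total / quantity
= 129.16 / 63
= $2.05 per unit

$2.05 per unit


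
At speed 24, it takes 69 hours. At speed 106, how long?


Inverse proportion: x × y = constant
k = 24 × 69 = 1656
y₂ = k / 106 = 1656 / 106
= 15.62

15.62


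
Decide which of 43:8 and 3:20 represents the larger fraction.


43/8 = 5.3750
3/20 = 0.1500
5.3750 > 0.1500, so 43:8 is greater
= 43:8

43:8


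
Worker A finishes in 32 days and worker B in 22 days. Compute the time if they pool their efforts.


Rate of A = 1/32 per day
Rate of B = 1/22 per day
Combined rate = 1/32 + 1/22 = 54/704 ≈ 0.0767 per day
Days = 1 / combined rate = 704/54
≈ 13.04 days

13.04 days


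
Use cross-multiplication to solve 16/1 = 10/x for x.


Cross multiply: 16 × x = 1 × 10
16x = 10
x = 10 / 16
= 0.63

0.63


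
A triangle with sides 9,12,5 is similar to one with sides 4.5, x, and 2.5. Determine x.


Scale factor = 4.5/9 = 0.5
Missing side = 12 × 0.5
= 6.0

6.0


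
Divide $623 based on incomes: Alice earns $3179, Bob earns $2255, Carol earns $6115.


Total income = 3179 + 2255 + 6115 = $11549
Alice: $623 × 3179/11549 = $171.49
Bob: $623 × 2255/11549 = $121.64
Carol: $623 × 6115/11549 = $329.87
= Alice: $171.49, Bob: $121.64, Carol: $329.87

Alice: $171.49, Bob: $121.64, Carol: $329.87


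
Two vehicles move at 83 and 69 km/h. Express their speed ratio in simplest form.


Ratio = 83:69
GCD = 1
Simplified = 83:69
Time ratio (same distance) = 69:83
Speed ratio = 83:69

83:69


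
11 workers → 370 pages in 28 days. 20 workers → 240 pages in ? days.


Days ∝ work / workers, so d₂ = d₁ × (m₁/m₂) × (w₂/w₁)
Workers factor (inverse): 11/20 = 0.5500
Work factor (direct): 240/370 ≈ 0.6486
d₂ = 28 × 11/20 × 240/370 = (28 × 11 × 240) / (20 × 370) = 73920/7400
≈ 9.99 days

9.99 days


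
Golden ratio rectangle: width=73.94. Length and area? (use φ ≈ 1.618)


φ = (1 + √5) / 2 ≈ 1.618
Length = width × φ = 73.94 × 1.618 = 119.63492
≈ 119.63
Area = width × length = 73.94 × 119.63492 = 8845.8059848 ≈ 8845.81
= Length: 119.63, Area: 8845.81

Length: 119.63, Area: 8845.81


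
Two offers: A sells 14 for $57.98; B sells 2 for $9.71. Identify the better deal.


Deal A: $57.98/14 = $4.1414/unit
Deal B: $9.71/2 = $4.8550/unit
A is cheaper per unit
= Deal A

Deal A


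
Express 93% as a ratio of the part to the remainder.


93% means 93 parts out of 100; remainder = 7
Part : remainder = 93:7
GCD = 1
= 93:7

93:7


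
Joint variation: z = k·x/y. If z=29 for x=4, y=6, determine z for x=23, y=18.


z = k·x/y
Solve for k using the known point: k = z·y/x = 29×6/4 = 174/4 = 43.5000
Now evaluate at x=23, y=18:
z = k × 23 / 18 = (174 × 23) / (4 × 18) = 4002/72
≈ 55.5833

55.5833


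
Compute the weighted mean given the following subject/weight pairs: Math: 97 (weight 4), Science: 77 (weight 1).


Numerator = 97×4 + 77×1
= 388 + 77
= 465
Total weight = 5
Weighted avg = 465/5
= 93.00

93.00


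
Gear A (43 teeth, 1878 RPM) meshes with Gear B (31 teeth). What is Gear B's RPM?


Gear ratio = 43:31 = 43:31
RPM_B = RPM_A × (teeth_A / teeth_B)
= 1878 × (43/31)
= 2605.0 RPM

2605.0 RPM


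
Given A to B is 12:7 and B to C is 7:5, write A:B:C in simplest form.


Match B: multiply A:B by 7 → 84:49
Multiply B:C by 7 → 49:35
Combined: 84:49:35
GCD = 7
= 12:7:5

12:7:5


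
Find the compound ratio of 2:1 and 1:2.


Compound ratio = (2×1) : (1×2)
= 2:2
GCD = 2
= 1:1

1:1


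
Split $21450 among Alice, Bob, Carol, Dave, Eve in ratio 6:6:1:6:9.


Total parts = 6 + 6 + 1 + 6 + 9 = 28
Alice: 21450 × 6/28 = 4596.43
Bob: 21450 × 6/28 = 4596.43
Carol: 21450 × 1/28 = 766.07
Dave: 21450 × 6/28 = 4596.43
Eve: 21450 × 9/28 = 6894.64
= Alice: $4596.43, Bob: $4596.43, Carol: $766.07, Dave: $4596.43, Eve: $6894.64

Alice: $4596.43, Bob: $4596.43, Carol: $766.07, Dave: $4596.43, Eve: $6894.64


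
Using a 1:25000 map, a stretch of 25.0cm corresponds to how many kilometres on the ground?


Real distance = map distance × scale
= 25.0cm × 25000
= 625000 cm = 6250.0 m
= 6.250 km

6.250 km


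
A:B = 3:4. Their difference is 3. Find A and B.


Let A = 3k, B = 4k.
4k - 3k = 3
1k = 3 → k = 3/1 = 3
A = 3×3 = 9, B = 4×3 = 12
= A = 9, B = 12

A = 9, B = 12


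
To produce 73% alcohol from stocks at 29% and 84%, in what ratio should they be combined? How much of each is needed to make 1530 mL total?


Let x parts of 29% mix with y parts of 84%.
29x + 84y = 73(x + y)
29x + 84y = 73x + 73y
x(29 - 73) = y(73 - 84)
x/y = (84 - 73)/(73 - 29) = 11/44
Simplify: 1:4
Total parts = 5; one part = 1530/5 = 306.00 mL
29% solution: 1×306.00 = 306.00 mL
84% solution: 4×306.00 = 1224.00 mL
= ratio 1:4; 306.00 mL and 1224.00 mL

ratio 1:4; 306.00 mL and 1224.00 mL


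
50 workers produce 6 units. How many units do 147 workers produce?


Direct proportion: y/x = constant
k = 6/50 = 0.1200
y₂ = k × 147 = 6 × 147 / 50 = 882/50
= 17.64

17.64


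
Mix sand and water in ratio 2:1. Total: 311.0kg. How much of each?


Total parts = 2 + 1 = 3
sand: 311.0 × 2/3 = 207.3kg
water: 311.0 × 1/3 = 103.7kg
= 207.3kg and 103.7kg

207.3kg and 103.7kg


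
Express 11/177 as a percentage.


Percentage = (part / whole) × 100
= (11 / 177) × 100
≈ 6.21%

6.21%


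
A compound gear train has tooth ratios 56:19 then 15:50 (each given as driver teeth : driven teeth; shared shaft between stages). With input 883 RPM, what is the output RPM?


Stage 1: RPM_B = RPM_A × t_A/t_B = 883 × 56/19 = 49448/19 ≈ 2602.53
B and C share a shaft → RPM_C = RPM_B
Stage 2: RPM_D = RPM_C × t_C/t_D = RPM_A × (t_A×t_C)/(t_B×t_D)
Overall ratio = (56×15)/(19×50) = 840/950
RPM_D = 883 × 840/950 = 741720/950
≈ 780.76 RPM

780.76 RPM


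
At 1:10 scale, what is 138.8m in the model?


Model size = real / scale
= 138.8 / 10
= 13.8800 m

13.8800 m


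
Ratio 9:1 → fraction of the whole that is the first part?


Total parts = 9 + 1 = 10
First part: 9/10 = 9/10
= 9/10

9/10


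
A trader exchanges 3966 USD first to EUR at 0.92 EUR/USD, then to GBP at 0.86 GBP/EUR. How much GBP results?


Step 1: 3966 USD × 0.92 = 3648.72 EUR
Step 2: 3648.72 EUR × 0.86 = 3137.90 GBP
Implied rate USD→GBP = 0.92 × 0.86 = 0.7912
= 3137.90 GBP

3137.90 GBP


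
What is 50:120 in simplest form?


GCD(50, 120) = 10
50/10 : 120/10
= 5:12

5:12


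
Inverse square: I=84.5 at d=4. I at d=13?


I₁d₁² = I₂d₂²
I₂ = I₁ × (d₁/d₂)²
= 84.5 × (4/13)²
= 84.5 × 16/169
= 1352/169
= 8.0000

8.0000


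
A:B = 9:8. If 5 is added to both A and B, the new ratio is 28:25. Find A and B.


Let A = 9k, B = 8k.
(9k + 5) / (8k + 5) = 28/25
Cross-multiply: 25(9k + 5) = 28(8k + 5)
225k + 125 = 224k + 140
225k - 224k = 140 - 125
1k = 15
k = 15/1 = 15
A = 9×15 = 135, B = 8×15 = 120
= A = 135, B = 120

A = 135, B = 120


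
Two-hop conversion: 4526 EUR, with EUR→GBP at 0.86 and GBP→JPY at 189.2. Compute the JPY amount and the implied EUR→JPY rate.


Step 1: 4526 EUR × 0.86 = 3892.36 GBP
Step 2: 3892.36 GBP × 189.2 = 736434.51 JPY
Implied rate EUR→JPY = 0.86 × 189.2 = 162.7120
= 736434.51 JPY; implied rate 162.7120 JPY/EUR

736434.51 JPY; implied rate 162.7120 JPY/EUR


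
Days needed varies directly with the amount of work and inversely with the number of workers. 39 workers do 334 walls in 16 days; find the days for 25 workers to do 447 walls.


Days ∝ work / workers, so d₂ = d₁ × (m₁/m₂) × (w₂/w₁)
Workers factor (inverse): 39/25 = 1.5600
Work factor (direct): 447/334 ≈ 1.3383
d₂ = 16 × 39/25 × 447/334 = (16 × 39 × 447) / (25 × 334) = 278928/8350
≈ 33.40 days

33.40 days


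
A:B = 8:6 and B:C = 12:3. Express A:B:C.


Match B: multiply A:B by 12 → 96:72
Multiply B:C by 6 → 72:18
Combined: 96:72:18
GCD = 6
= 16:12:3

16:12:3


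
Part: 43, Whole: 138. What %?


Percentage = (part / whole) × 100
= (43 / 138) × 100
≈ 31.16%

31.16%


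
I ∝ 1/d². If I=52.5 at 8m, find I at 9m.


I₁d₁² = I₂d₂²
I₂ = I₁ × (d₁/d₂)²
= 52.5 × (8/9)²
= 52.5 × 64/81
= 3360/81
≈ 41.4815

41.4815


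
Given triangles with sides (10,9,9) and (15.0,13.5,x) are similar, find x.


Scale factor = 15.0/10 = 1.5
Missing side = 9 × 1.5
= 13.5

13.5


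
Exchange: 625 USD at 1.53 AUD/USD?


Amount × rate = 625 × 1.53
= 956.25 AUD

956.25 AUD


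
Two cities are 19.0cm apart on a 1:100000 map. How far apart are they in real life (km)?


Real distance = map distance × scale
= 19.0cm × 100000
= 1900000 cm = 19000.0 m
= 19.000 km

19.000 km


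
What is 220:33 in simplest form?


GCD(220, 33) = 11
220/11 : 33/11
= 20:3

20:3


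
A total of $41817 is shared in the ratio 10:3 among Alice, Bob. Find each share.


Total parts = 10 + 3 = 13
Alice: 41817 × 10/13 = 32166.92
Bob: 41817 × 3/13 = 9650.08
= Alice: $32166.92, Bob: $9650.08

Alice: $32166.92, Bob: $9650.08


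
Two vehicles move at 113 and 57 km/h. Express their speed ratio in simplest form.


Ratio = 113:57
GCD = 1
Simplified = 113:57
Time ratio (same distance) = 57:113
Speed ratio = 113:57

113:57


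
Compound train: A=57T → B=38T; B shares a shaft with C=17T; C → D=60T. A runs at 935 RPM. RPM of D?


Stage 1: RPM_B = RPM_A × t_A/t_B = 935 × 57/38 = 53295/38 = 1402.50
B and C share a shaft → RPM_C = RPM_B
Stage 2: RPM_D = RPM_C × t_C/t_D = RPM_A × (t_A×t_C)/(t_B×t_D)
Overall ratio = (57×17)/(38×60) = 969/2280
RPM_D = 935 × 969/2280 = 906015/2280
≈ 397.38 RPM

397.38 RPM


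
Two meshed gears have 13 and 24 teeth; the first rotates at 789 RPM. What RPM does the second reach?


Gear ratio = 13:24 = 13:24
RPM_B = RPM_A × (teeth_A / teeth_B)
= 789 × (13/24)
= 427.4 RPM

427.4 RPM


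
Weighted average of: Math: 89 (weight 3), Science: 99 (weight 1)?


Numerator = 89×3 + 99×1
= 267 + 99
= 366
Total weight = 4
Weighted avg = 366/4
= 91.50

91.50


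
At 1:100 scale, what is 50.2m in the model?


Model size = real / scale
= 50.2 / 100
= 0.5020 m

0.5020 m


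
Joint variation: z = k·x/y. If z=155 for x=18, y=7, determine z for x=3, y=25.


z = k·x/y
Solve for k using the known point: k = z·y/x = 155×7/18 = 1085/18 ≈ 60.2778
Now evaluate at x=3, y=25:
z = k × 3 / 25 = (1085 × 3) / (18 × 25) = 3255/450
≈ 7.2333

7.2333


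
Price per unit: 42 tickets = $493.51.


Unit rate = total / quantity
= 493.51 / 42
= $11.75 per unit

$11.75 per unit


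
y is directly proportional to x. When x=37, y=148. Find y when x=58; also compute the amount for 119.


Direct proportion: y/x = constant
k = 148/37 = 4.0000
y at x=58: k × 58 = 148 × 58 / 37 = 8584/37 = 232.00
y at x=119: k × 119 = 148 × 119 / 37 = 17612/37 = 476.00
= 232.00 and 476.00

232.00 and 476.00


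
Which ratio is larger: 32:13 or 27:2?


32/13 = 2.4615
27/2 = 13.5000
2.4615 < 13.5000, so 32:13 is less
= 27:2

27:2


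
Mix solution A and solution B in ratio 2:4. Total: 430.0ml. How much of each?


Total parts = 2 + 4 = 6
solution A: 430.0 × 2/6 = 143.3ml
solution B: 430.0 × 4/6 = 286.7ml
= 143.3ml and 286.7ml

143.3ml and 286.7ml


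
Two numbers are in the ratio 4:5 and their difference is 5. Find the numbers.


Let A = 4k, B = 5k.
5k - 4k = 5
1k = 5 → k = 5/1 = 5
A = 4×5 = 20, B = 5×5 = 25
= A = 20, B = 25

A = 20, B = 25


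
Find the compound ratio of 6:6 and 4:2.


Compound ratio = (6×4) : (6×2)
= 24:12
GCD = 12
= 2:1

2:1


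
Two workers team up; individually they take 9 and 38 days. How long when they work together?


Rate of A = 1/9 per day
Rate of B = 1/38 per day
Combined rate = 1/9 + 1/38 = 47/342 ≈ 0.1374 per day
Days = 1 / combined rate = 342/47
≈ 7.28 days

7.28 days


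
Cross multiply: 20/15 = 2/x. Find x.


Cross multiply: 20 × x = 15 × 2
20x = 30
x = 30 / 20
= 1.50

1.50


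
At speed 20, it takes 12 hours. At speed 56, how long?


Inverse proportion: x × y = constant
k = 20 × 12 = 240
y₂ = k / 56 = 240 / 56
= 4.29

4.29


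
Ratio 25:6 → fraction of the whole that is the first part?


Total parts = 25 + 6 = 31
First part: 25/31 = 25/31
= 25/31

25/31


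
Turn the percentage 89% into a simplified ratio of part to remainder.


89% means 89 parts out of 100; remainder = 11
Part : remainder = 89:11
GCD = 1
= 89:11

89:11


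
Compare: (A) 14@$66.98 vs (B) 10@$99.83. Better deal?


Deal A: $66.98/14 = $4.7843/unit
Deal B: $99.83/10 = $9.9830/unit
A is cheaper per unit
= Deal A

Deal A


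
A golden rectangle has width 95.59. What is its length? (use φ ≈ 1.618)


φ = (1 + √5) / 2 ≈ 1.618
Length = width × φ = 95.59 × 1.618 = 154.66462
≈ 154.66

154.66


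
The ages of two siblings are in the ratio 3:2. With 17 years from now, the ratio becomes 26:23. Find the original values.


Let A = 3k, B = 2k.
(3k + 17) / (2k + 17) = 26/23
Cross-multiply: 23(3k + 17) = 26(2k + 17)
69k + 391 = 52k + 442
69k - 52k = 442 - 391
17k = 51
k = 51/17 = 3
A = 3×3 = 9, B = 2×3 = 6
= A = 9, B = 6

A = 9, B = 6


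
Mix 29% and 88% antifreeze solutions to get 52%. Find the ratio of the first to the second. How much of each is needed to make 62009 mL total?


Let x parts of 29% mix with y parts of 88%.
29x + 88y = 52(x + y)
29x + 88y = 52x + 52y
x(29 - 52) = y(52 - 88)
x/y = (88 - 52)/(52 - 29) = 36/23
Simplify: 36:23
Total parts = 59; one part = 62009/59 = 1051.00 mL
29% solution: 36×1051.00 = 37836.00 mL
88% solution: 23×1051.00 = 24173.00 mL
= ratio 36:23; 37836.00 mL and 24173.00 mL

ratio 36:23; 37836.00 mL and 24173.00 mL


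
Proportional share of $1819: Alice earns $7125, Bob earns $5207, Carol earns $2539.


Total income = 7125 + 5207 + 2539 = $14871
Alice: $1819 × 7125/14871 = $871.52
Bob: $1819 × 5207/14871 = $636.91
Carol: $1819 × 2539/14871 = $310.57
= Alice: $871.52, Bob: $636.91, Carol: $310.57

Alice: $871.52, Bob: $636.91, Carol: $310.57


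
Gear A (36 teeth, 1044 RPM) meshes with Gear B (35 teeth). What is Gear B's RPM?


Gear ratio = 36:35 = 36:35
RPM_B = RPM_A × (teeth_A / teeth_B)
= 1044 × (36/35)
= 1073.8 RPM

1073.8 RPM


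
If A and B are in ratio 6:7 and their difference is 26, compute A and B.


Let A = 6k, B = 7k.
7k - 6k = 26
1k = 26 → k = 26/1 = 26
A = 6×26 = 156, B = 7×26 = 182
= A = 156, B = 182

A = 156, B = 182


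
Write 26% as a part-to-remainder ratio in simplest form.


26% means 26 parts out of 100; remainder = 74
Part : remainder = 26:74
GCD = 2
= 13:37

13:37


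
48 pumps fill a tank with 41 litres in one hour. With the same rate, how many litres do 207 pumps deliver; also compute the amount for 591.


Direct proportion: y/x = constant
k = 41/48 ≈ 0.8542
y at x=207: k × 207 = 41 × 207 / 48 = 8487/48 ≈ 176.81
y at x=591: k × 591 = 41 × 591 / 48 = 24231/48 ≈ 504.81
= 176.81 and 504.81

176.81 and 504.81


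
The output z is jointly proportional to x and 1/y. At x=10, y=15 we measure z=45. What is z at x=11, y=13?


z = k·x/y
Solve for k using the known point: k = z·y/x = 45×15/10 = 675/10 = 67.5000
Now evaluate at x=11, y=13:
z = k × 11 / 13 = (675 × 11) / (10 × 13) = 7425/130
≈ 57.1154

57.1154


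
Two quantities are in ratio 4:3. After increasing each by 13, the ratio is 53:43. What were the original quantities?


Let A = 4k, B = 3k.
(4k + 13) / (3k + 13) = 53/43
Cross-multiply: 43(4k + 13) = 53(3k + 13)
172k + 559 = 159k + 689
172k - 159k = 689 - 559
13k = 130
k = 130/13 = 10
A = 4×10 = 40, B = 3×10 = 30
= A = 40, B = 30

A = 40, B = 30


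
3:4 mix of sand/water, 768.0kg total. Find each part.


Total parts = 3 + 4 = 7
sand: 768.0 × 3/7 = 329.1kg
water: 768.0 × 4/7 = 438.9kg
= 329.1kg and 438.9kg

329.1kg and 438.9kg


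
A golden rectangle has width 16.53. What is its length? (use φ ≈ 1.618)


φ = (1 + √5) / 2 ≈ 1.618
Length = width × φ = 16.53 × 1.618 = 26.74554
≈ 26.75

26.75


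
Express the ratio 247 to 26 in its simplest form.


GCD(247, 26) = 13
247/13 : 26/13
= 19:2

19:2


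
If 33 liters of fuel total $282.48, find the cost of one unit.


Unit rate = total / quantity
= 282.48 / 33
= $8.56 per unit

$8.56 per unit


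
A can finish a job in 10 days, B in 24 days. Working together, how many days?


Rate of A = 1/10 per day
Rate of B = 1/24 per day
Combined rate = 1/10 + 1/24 = 34/240 ≈ 0.1417 per day
Days = 1 / combined rate = 240/34
≈ 7.06 days

7.06 days


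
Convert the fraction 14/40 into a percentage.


Percentage = (part / whole) × 100
= (14 / 40) × 100
= 35.00%

35.00%


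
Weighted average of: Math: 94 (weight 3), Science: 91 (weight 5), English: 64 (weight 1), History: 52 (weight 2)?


Numerator = 94×3 + 91×5 + 64×1 + 52×2
= 282 + 455 + 64 + 104
= 905
Total weight = 11
Weighted avg = 905/11
= 82.27

82.27


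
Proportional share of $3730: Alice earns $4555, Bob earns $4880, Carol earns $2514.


Total income = 4555 + 4880 + 2514 = $11949
Alice: $3730 × 4555/11949 = $1421.89
Bob: $3730 × 4880/11949 = $1523.34
Carol: $3730 × 2514/11949 = $784.77
= Alice: $1421.89, Bob: $1523.34, Carol: $784.77

Alice: $1421.89, Bob: $1523.34, Carol: $784.77


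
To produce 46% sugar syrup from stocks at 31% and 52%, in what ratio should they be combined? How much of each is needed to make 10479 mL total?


Let x parts of 31% mix with y parts of 52%.
31x + 52y = 46(x + y)
31x + 52y = 46x + 46y
x(31 - 46) = y(46 - 52)
x/y = (52 - 46)/(46 - 31) = 6/15
Simplify: 2:5
Total parts = 7; one part = 10479/7 = 1497.00 mL
31% solution: 2×1497.00 = 2994.00 mL
52% solution: 5×1497.00 = 7485.00 mL
= ratio 2:5; 2994.00 mL and 7485.00 mL

ratio 2:5; 2994.00 mL and 7485.00 mL


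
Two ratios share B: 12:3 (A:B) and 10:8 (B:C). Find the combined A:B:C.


Match B: multiply A:B by 10 → 120:30
Multiply B:C by 3 → 30:24
Combined: 120:30:24
GCD = 6
= 20:5:4

20:5:4


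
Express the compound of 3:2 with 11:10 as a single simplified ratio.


Compound ratio = (3×11) : (2×10)
= 33:20
GCD = 1
= 33:20

33:20


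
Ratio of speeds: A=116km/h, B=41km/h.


Ratio = 116:41
GCD = 1
Simplified = 116:41
Time ratio (same distance) = 41:116
Speed ratio = 116:41

116:41


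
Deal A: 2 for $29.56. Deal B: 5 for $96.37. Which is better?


Deal A: $29.56/2 = $14.7800/unit
Deal B: $96.37/5 = $19.2740/unit
A is cheaper per unit
= Deal A

Deal A


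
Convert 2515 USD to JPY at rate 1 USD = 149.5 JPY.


Amount × rate = 2515 × 149.5
= 375992.50 JPY

375992.50 JPY


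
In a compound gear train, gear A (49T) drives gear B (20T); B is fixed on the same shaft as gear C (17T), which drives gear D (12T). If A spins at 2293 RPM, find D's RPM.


Stage 1: RPM_B = RPM_A × t_A/t_B = 2293 × 49/20 = 112357/20 = 5617.85
B and C share a shaft → RPM_C = RPM_B
Stage 2: RPM_D = RPM_C × t_C/t_D = RPM_A × (t_A×t_C)/(t_B×t_D)
Overall ratio = (49×17)/(20×12) = 833/240
RPM_D = 2293 × 833/240 = 1910069/240
≈ 7958.62 RPM

7958.62 RPM


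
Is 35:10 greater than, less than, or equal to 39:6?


35/10 = 3.5000
39/6 = 6.5000
3.5000 < 6.5000, so 35:10 is less
= less than

less than


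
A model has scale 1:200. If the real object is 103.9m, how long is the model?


Model size = real / scale
= 103.9 / 200
= 0.5195 m

0.5195 m


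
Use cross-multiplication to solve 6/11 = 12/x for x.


Cross multiply: 6 × x = 11 × 12
6x = 132
x = 132 / 6
= 22.00

22.00


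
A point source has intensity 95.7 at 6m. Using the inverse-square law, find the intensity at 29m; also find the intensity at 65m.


I₁d₁² = I₂d₂²
I at 29m = 95.7 × (6/29)² = 95.7 × 36/841 = 3445.2/841 ≈ 4.0966
I at 65m = 95.7 × (6/65)² = 95.7 × 36/4225 = 3445.2/4225 ≈ 0.8154
= 4.0966 and 0.8154

4.0966 and 0.8154


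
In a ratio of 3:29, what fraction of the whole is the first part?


Total parts = 3 + 29 = 32
First part: 3/32 = 3/32
= 3/32

3/32


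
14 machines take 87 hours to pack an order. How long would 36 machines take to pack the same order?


Inverse proportion: x × y = constant
k = 14 × 87 = 1218
y₂ = k / 36 = 1218 / 36
= 33.83

33.83


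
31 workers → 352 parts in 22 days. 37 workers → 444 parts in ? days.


Days ∝ work / workers, so d₂ = d₁ × (m₁/m₂) × (w₂/w₁)
Workers factor (inverse): 31/37 ≈ 0.8378
Work factor (direct): 444/352 ≈ 1.2614
d₂ = 22 × 31/37 × 444/352 = (22 × 31 × 444) / (37 × 352) = 302808/13024
= 23.25 days

23.25 days


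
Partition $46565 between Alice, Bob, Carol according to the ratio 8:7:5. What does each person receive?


Total parts = 8 + 7 + 5 = 20
Alice: 46565 × 8/20 = 18626.00
Bob: 46565 × 7/20 = 16297.75
Carol: 46565 × 5/20 = 11641.25
= Alice: $18626.00, Bob: $16297.75, Carol: $11641.25

Alice: $18626.00, Bob: $16297.75, Carol: $11641.25


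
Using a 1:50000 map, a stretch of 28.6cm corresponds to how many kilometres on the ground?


Real distance = map distance × scale
= 28.6cm × 50000
= 1430000 cm = 14300.0 m
= 14.300 km

14.300 km


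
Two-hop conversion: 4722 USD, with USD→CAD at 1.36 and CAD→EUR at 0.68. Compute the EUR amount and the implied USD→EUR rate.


Step 1: 4722 USD × 1.36 = 6421.92 CAD
Step 2: 6421.92 CAD × 0.68 = 4366.91 EUR
Implied rate USD→EUR = 1.36 × 0.68 = 0.9248
= 4366.91 EUR; implied rate 0.9248 EUR/USD

4366.91 EUR; implied rate 0.9248 EUR/USD


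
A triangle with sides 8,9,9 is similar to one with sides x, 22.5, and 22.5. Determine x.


Scale factor = 22.5/9 = 2.5
Missing side = 8 × 2.5
= 20.0

20.0


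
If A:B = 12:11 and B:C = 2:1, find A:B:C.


Match B: multiply A:B by 2 → 24:22
Multiply B:C by 11 → 22:11
Combined: 24:22:11
GCD = 1
= 24:22:11

24:22:11


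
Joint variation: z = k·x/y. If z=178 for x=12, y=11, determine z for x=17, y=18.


z = k·x/y
Solve for k using the known point: k = z·y/x = 178×11/12 = 1958/12 ≈ 163.1667
Now evaluate at x=17, y=18:
z = k × 17 / 18 = (1958 × 17) / (12 × 18) = 33286/216
≈ 154.1019

154.1019


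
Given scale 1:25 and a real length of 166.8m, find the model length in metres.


Model size = real / scale
= 166.8 / 25
= 6.6720 m

6.6720 m


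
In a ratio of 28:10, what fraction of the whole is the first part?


Total parts = 28 + 10 = 38
First part: 28/38 = 14/19
= 14/19

14/19


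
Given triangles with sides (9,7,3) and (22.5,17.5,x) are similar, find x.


Scale factor = 22.5/9 = 2.5
Missing side = 3 × 2.5
= 7.5

7.5


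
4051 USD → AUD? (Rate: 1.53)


Amount × rate = 4051 × 1.53
= 6198.03 AUD

6198.03 AUD


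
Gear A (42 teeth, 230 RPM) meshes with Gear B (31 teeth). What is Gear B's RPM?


Gear ratio = 42:31 = 42:31
RPM_B = RPM_A × (teeth_A / teeth_B)
= 230 × (42/31)
= 311.6 RPM

311.6 RPM


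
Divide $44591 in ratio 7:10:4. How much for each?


Total parts = 7 + 10 + 4 = 21
Part 1: 44591 × 7/21 = 14863.67
Part 2: 44591 × 10/21 = 21233.81
Part 3: 44591 × 4/21 = 8493.52
= Part 1: $14863.67, Part 2: $21233.81, Part 3: $8493.52

Part 1: $14863.67, Part 2: $21233.81, Part 3: $8493.52


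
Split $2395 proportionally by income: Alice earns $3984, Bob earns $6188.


Total income = 3984 + 6188 = $10172
Alice: $2395 × 3984/10172 = $938.03
Bob: $2395 × 6188/10172 = $1456.97
= Alice: $938.03, Bob: $1456.97

Alice: $938.03, Bob: $1456.97


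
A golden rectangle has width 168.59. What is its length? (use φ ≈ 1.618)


φ = (1 + √5) / 2 ≈ 1.618
Length = width × φ = 168.59 × 1.618 = 272.77862
≈ 272.78

272.78


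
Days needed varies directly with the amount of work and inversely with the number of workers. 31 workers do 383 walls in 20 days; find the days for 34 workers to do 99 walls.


Days ∝ work / workers, so d₂ = d₁ × (m₁/m₂) × (w₂/w₁)
Workers factor (inverse): 31/34 ≈ 0.9118
Work factor (direct): 99/383 ≈ 0.2585
d₂ = 20 × 31/34 × 99/383 = (20 × 31 × 99) / (34 × 383) = 61380/13022
≈ 4.71 days

4.71 days
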